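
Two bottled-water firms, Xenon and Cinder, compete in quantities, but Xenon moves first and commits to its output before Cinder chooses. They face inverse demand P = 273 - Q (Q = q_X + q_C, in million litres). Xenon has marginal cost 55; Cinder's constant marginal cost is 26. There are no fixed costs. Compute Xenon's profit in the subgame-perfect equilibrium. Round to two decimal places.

Solve by backward induction. Given q_X, the follower Cinder maximises π_C = (273 - q_X - q_C)q_C - 26q_C.
Follower FOC: 247 - q_X - 2q_C = 0, so q_C(q_X) = (247 - q_X)/2.
The leader anticipates this reaction. Substituting into P = 273 - Q gives P = 299/2 - (1/2)q_X, so π_X = (299/2 - (1/2)q_X)q_X - 55q_X.
Maximising: ∂π_X/∂q_X = 189/2 - q_X = 0, giving q_X = 189/2.
Then q_C = (247 - 189/2)/2 = 305/4.
Price P = 273 - 683/4 = 409/4.
Xenon's profit: (409/4 - 55)·(189/2) = 4465.1250.

4465.13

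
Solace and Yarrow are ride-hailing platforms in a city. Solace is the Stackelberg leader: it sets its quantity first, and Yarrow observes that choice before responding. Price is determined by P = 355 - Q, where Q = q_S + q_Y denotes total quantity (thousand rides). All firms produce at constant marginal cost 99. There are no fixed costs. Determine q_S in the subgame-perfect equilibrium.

The follower Yarrow best-responds to any q_S: π_Y = (355 - Q)q_Y - 99q_Y.
Follower FOC: 256 - q_S - 2q_Y = 0, so q_Y(q_S) = (256 - q_S)/2.
The leader anticipates this reaction. Substituting into P = 355 - Q gives P = 227 - (1/2)q_S, so π_S = (227 - (1/2)q_S)q_S - 99q_S.
Maximising: ∂π_S/∂q_S = 128 - q_S = 0, giving q_S = 128.
Then q_Y = (256 - 128)/2 = 64.

128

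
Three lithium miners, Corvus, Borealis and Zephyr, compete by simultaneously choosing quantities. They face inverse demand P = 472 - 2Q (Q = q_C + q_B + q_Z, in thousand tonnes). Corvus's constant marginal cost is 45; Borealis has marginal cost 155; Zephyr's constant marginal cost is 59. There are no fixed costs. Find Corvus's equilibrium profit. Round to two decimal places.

Corvus's profit: π_C = (472 - 2Q)q_C - (45q_C). Setting ∂π_C/∂q_C = 0: 427 - 4q_C - 2(q_B + q_Z) = 0.
Borealis's profit: π_B = (472 - 2Q)q_B - (155q_B). Setting ∂π_B/∂q_B = 0: 317 - 4q_B - 2(q_C + q_Z) = 0.
Zephyr's first-order condition: 413 - 4q_Z - 2(q_C + q_B) = 0.
Summing all 3 equations gives 1157 − 8Q = 0, hence Q = 1157/8.
Back-substituting: q_C = (427 − 1157/4)/2 = 551/8, q_B = (317 − 1157/4)/2 = 111/8, q_Z = (413 − 1157/4)/2 = 495/8.
Price P = 472 - 2·(1157/8) = 731/4.
Corvus's profit: (731/4 - 45)·(551/8) = 9487.5313.

9487.53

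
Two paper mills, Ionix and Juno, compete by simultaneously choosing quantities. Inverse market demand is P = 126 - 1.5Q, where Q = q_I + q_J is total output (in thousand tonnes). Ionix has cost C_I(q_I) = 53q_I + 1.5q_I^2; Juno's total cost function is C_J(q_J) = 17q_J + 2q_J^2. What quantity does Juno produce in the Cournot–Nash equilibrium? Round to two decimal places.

Ionix's profit: π_I = (126 - 1.5Q)q_I - (53q_I + (3/2)q_I²). Setting ∂π_I/∂q_I = 0: 73 - 6q_I - (3/2)(q_J) = 0.
Juno's first-order condition: 109 - 7q_J - (3/2)(q_I) = 0.
So q_I = (73 - (3/2)q_J)/6 and q_J = (109 - (3/2)q_I)/7.
Substituting one into the other gives q_I = 1390/159 and q_J = 726/53.

13.70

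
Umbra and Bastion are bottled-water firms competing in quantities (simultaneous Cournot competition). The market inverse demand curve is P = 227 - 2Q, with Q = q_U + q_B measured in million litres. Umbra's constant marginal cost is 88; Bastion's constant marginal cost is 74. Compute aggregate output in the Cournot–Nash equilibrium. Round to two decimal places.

Umbra's profit: π_U = (227 - 2Q)q_U - (88q_U). Setting ∂π_U/∂q_U = 0: 139 - 4q_U - 2(q_B) = 0.
Bastion's profit: π_B = (227 - 2Q)q_B - (74q_B). Setting ∂π_B/∂q_B = 0: 153 - 4q_B - 2(q_U) = 0.
Best responses: q_U = (139 - 2q_B)/4, q_B = (153 - 2q_U)/4.
Solving the pair: q_U = 125/6, q_B = 167/6.
Total output Q = 125/6 + 167/6 = 146/3.

48.67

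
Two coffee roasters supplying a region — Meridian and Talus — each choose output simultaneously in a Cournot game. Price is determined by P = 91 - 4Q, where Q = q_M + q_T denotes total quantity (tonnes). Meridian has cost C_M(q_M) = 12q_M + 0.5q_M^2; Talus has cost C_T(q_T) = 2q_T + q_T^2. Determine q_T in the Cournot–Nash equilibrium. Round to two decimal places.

Meridian's profit: π_M = (91 - 4Q)q_M - (12q_M + (1/2)q_M²). Setting ∂π_M/∂q_M = 0: 79 - 9q_M - 4(q_T) = 0.
Talus's profit: π_T = (91 - 4Q)q_T - (2q_T + q_T²). Setting ∂π_T/∂q_T = 0: 89 - 10q_T - 4(q_M) = 0.
Rearranging gives the reaction functions q_M = (79 - 4q_T)/9 and q_T = (89 - 4q_M)/10.
Substituting one into the other gives q_M = 217/37 and q_T = 485/74.

6.55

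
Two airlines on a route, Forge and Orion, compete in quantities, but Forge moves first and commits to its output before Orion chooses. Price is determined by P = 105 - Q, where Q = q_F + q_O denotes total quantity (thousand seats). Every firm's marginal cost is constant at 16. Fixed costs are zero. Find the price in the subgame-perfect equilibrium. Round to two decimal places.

The follower Orion best-responds to any q_F: π_O = (105 - Q)q_O - 16q_O.
∂π_O/∂q_O = 89 - q_F - 2q_O = 0 gives the reaction function q_O = (89 - q_F)/2.
Forge substitutes q_O(q_F) into its own profit: π_F = q_F(105 - q_F - (89 - q_F)/2) - 16q_F = (121/2 - (1/2)q_F)q_F - 16q_F.
Maximising: ∂π_F/∂q_F = 89/2 - q_F = 0, giving q_F = 89/2.
Then q_O = (89 - 89/2)/2 = 89/4.
Total output Q = 267/4, so price P = 105 - 267/4 = 153/4.

38.25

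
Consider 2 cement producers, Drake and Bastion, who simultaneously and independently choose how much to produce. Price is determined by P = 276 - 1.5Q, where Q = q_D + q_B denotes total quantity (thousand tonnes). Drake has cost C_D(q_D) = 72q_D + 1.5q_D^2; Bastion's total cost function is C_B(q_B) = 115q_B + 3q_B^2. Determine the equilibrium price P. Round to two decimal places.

Drake's profit: π_D = (276 - 1.5Q)q_D - (72q_D + (3/2)q_D²). Setting ∂π_D/∂q_D = 0: 204 - 6q_D - (3/2)(q_B) = 0.
Bastion's first-order condition: 161 - 9q_B - (3/2)(q_D) = 0.
So q_D = (204 - (3/2)q_B)/6 and q_B = (161 - (3/2)q_D)/9.
Substituting one into the other gives q_D = 30.8116 and q_B = 880/69.
Total output Q = 1002/23, so price P = 276 - (3/2)·(1002/23) = 210.6522.

210.65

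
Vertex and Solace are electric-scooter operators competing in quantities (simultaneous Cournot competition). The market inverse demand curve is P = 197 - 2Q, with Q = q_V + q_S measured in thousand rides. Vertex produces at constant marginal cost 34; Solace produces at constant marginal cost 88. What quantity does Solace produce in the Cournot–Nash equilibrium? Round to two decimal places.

9.17

Vertex's profit: π_V = (197 - 2Q)q_V - (34q_V). Setting ∂π_V/∂q_V = 0: 163 - 4q_V - 2(q_S) = 0.
Solace's profit: π_S = (197 - 2Q)q_S - (88q_S). Setting ∂π_S/∂q_S = 0: 109 - 4q_S - 2(q_V) = 0.
Best responses: q_V = (163 - 2q_S)/4, q_S = (109 - 2q_V)/4.
Solving the pair: q_V = 217/6, q_S = 55/6.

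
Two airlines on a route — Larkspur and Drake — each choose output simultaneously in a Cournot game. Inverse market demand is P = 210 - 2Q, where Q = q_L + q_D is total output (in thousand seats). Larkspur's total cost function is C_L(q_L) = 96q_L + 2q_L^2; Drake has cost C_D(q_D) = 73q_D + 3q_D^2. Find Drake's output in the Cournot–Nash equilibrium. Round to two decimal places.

Larkspur's profit: π_L = (210 - 2Q)q_L - (96q_L + 2q_L²). Setting ∂π_L/∂q_L = 0: 114 - 8q_L - 2(q_D) = 0.
Drake's first-order condition: 137 - 10q_D - 2(q_L) = 0.
So q_L = (114 - 2q_D)/8 and q_D = (137 - 2q_L)/10.
Solving the pair: q_L = 433/38, q_D = 217/19.

11.42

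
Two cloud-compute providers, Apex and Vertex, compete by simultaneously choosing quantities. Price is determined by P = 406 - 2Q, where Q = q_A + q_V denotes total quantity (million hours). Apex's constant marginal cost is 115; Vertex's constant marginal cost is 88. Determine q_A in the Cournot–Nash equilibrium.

44

Apex's profit: π_A = (406 - 2Q)q_A - (115q_A). Setting ∂π_A/∂q_A = 0: 291 - 4q_A - 2(q_V) = 0.
Vertex's first-order condition: 318 - 4q_V - 2(q_A) = 0.
Rearranging gives the reaction functions q_A = (291 - 2q_V)/4 and q_V = (318 - 2q_A)/4.
Substituting one into the other gives q_A = 44 and q_V = 115/2.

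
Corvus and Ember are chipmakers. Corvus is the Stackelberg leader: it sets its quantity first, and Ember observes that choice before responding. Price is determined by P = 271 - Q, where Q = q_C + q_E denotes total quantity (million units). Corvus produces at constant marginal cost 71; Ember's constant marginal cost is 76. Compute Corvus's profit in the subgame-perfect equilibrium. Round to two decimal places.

The follower Ember best-responds to any q_C: π_E = (271 - Q)q_E - 76q_E.
Follower FOC: 195 - q_C - 2q_E = 0, so q_E(q_C) = (195 - q_C)/2.
The leader anticipates this reaction. Substituting into P = 271 - Q gives P = 347/2 - (1/2)q_C, so π_C = (347/2 - (1/2)q_C)q_C - 71q_C.
The leader's first-order condition 205/2 - q_C = 0 yields q_C = 205/2.
Then q_E = (195 - 205/2)/2 = 185/4.
Price P = 271 - 595/4 = 489/4.
Corvus's profit: (489/4 - 71)·(205/2) = 5253.1250.

5253.13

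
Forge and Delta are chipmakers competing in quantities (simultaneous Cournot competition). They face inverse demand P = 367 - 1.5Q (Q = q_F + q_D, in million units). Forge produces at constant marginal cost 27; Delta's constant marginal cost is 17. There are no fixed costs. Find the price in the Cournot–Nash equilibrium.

Forge's profit: π_F = (367 - 1.5Q)q_F - (27q_F). Setting ∂π_F/∂q_F = 0: 340 - 3q_F - (3/2)(q_D) = 0.
Delta's profit: π_D = (367 - 1.5Q)q_D - (17q_D). Setting ∂π_D/∂q_D = 0: 350 - 3q_D - (3/2)(q_F) = 0.
Best responses: q_F = (340 - (3/2)q_D)/3, q_D = (350 - (3/2)q_F)/3.
Solving the pair: q_F = 220/3, q_D = 80.
Total output Q = 460/3, so price P = 367 - (3/2)·(460/3) = 137.

137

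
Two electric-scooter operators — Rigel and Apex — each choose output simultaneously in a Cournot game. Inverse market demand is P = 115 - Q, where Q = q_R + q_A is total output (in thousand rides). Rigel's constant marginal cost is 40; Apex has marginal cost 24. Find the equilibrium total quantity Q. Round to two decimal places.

55.33

Rigel's profit: π_R = (115 - Q)q_R - (40q_R). Setting ∂π_R/∂q_R = 0: 75 - 2q_R - (q_A) = 0.
Apex's profit: π_A = (115 - Q)q_A - (24q_A). Setting ∂π_A/∂q_A = 0: 91 - 2q_A - (q_R) = 0.
Best responses: q_R = (75 - q_A)/2, q_A = (91 - q_R)/2.
Solving the pair: q_R = 59/3, q_A = 107/3.
Total output Q = 59/3 + 107/3 = 166/3.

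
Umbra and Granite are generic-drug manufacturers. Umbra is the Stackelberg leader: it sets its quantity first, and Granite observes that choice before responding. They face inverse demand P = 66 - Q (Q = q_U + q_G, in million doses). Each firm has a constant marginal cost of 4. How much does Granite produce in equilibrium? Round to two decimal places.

Solve by backward induction. Given q_U, the follower Granite maximises π_G = (66 - q_U - q_G)q_G - 4q_G.
∂π_G/∂q_G = 62 - q_U - 2q_G = 0 gives the reaction function q_G = (62 - q_U)/2.
Umbra substitutes q_G(q_U) into its own profit: π_U = q_U(66 - q_U - (62 - q_U)/2) - 4q_U = (35 - (1/2)q_U)q_U - 4q_U.
The leader's first-order condition 31 - q_U = 0 yields q_U = 31.
Then q_G = (62 - 31)/2 = 31/2.

15.50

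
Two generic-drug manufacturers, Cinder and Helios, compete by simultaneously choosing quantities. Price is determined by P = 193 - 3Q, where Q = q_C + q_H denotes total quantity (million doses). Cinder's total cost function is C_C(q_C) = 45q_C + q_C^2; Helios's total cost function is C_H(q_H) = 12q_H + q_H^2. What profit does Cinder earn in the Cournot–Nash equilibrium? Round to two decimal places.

Cinder's profit: π_C = (193 - 3Q)q_C - (45q_C + q_C²). Setting ∂π_C/∂q_C = 0: 148 - 8q_C - 3(q_H) = 0.
Helios's first-order condition: 181 - 8q_H - 3(q_C) = 0.
So q_C = (148 - 3q_H)/8 and q_H = (181 - 3q_C)/8.
Solving the pair: q_C = 641/55, q_H = 1004/55.
Price P = 193 - 3·(329/11) = 1136/11.
Cinder's profit: (1136/11)·(641/55) - 45·(641/55) - (641/55)² = 543.3137.

543.31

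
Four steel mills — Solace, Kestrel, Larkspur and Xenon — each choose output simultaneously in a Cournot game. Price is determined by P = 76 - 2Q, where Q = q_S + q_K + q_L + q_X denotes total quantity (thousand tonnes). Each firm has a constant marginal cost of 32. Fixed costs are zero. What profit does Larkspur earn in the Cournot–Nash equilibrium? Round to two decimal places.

Each firm earns π_i = (76 - 2Q)q_i - 32q_i.
Setting ∂π_i/∂q_i = 0 with rivals' quantities fixed: 44 - 4q_i - 2·Σ_{j≠i} q_j = 0.
By symmetry each firm produces the same amount; substituting Σ_{j≠i} q_j = 3q_i yields q_i = 44/10 = 22/5.
Price P = 76 - 2·(88/5) = 204/5.
Larkspur's profit: (204/5 - 32)·(22/5) = 968/25.

38.72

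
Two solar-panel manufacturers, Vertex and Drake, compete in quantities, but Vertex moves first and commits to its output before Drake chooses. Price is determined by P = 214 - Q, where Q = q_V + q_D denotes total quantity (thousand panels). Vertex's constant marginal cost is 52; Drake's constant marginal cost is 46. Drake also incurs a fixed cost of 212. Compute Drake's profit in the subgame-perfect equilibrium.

Solve by backward induction. Given q_V, the follower Drake maximises π_D = (214 - q_V - q_D)q_D - 46q_D.
Follower FOC: 168 - q_V - 2q_D = 0, so q_D(q_V) = (168 - q_V)/2.
The leader anticipates this reaction. Substituting into P = 214 - Q gives P = 130 - (1/2)q_V, so π_V = (130 - (1/2)q_V)q_V - 52q_V.
The leader's first-order condition 78 - q_V = 0 yields q_V = 78.
Then q_D = (168 - 78)/2 = 45.
Price P = 214 - 123 = 91.
Drake's profit: (91 - 46)·45 - 212 = 1813.

1813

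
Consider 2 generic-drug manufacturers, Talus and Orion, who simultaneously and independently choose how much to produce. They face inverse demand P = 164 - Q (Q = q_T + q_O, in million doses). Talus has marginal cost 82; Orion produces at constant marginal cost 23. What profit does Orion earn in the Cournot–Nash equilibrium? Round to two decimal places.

Talus's profit: π_T = (164 - Q)q_T - (82q_T). Setting ∂π_T/∂q_T = 0: 82 - 2q_T - (q_O) = 0.
Orion's first-order condition: 141 - 2q_O - (q_T) = 0.
So q_T = (82 - q_O)/2 and q_O = (141 - q_T)/2.
Solving the pair: q_T = 23/3, q_O = 200/3.
Price P = 164 - 223/3 = 269/3.
Orion's profit: (269/3 - 23)·(200/3) = 4444.4444.

4444.44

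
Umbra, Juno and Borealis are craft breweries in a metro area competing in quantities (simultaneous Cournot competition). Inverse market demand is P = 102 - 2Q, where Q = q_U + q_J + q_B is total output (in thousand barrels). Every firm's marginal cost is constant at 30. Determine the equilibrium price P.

48

Each firm earns π_i = (102 - 2Q)q_i - 30q_i.
Setting ∂π_i/∂q_i = 0 with rivals' quantities fixed: 72 - 4q_i - 2·Σ_{j≠i} q_j = 0.
With identical firms every q_j equals q_i, so Σ_{j≠i} q_j = 2q_i and 72 = 8q_i, giving q_i = 9.
Total output Q = 27, so price P = 102 - 2·27 = 48.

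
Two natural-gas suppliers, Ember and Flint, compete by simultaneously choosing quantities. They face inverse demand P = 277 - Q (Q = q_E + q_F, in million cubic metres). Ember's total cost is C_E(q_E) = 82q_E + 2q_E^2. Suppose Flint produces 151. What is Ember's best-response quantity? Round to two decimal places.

With the rival's output fixed at 151, Ember's profit is π_E = (277 - 151 - q_E)q_E - (82q_E + 2q_E²) = (126 - q_E)q_E - (82q_E + 2q_E²).
∂π_E/∂q_E = 44 - 6q_E = 0, so q_E = 22/3.

7.33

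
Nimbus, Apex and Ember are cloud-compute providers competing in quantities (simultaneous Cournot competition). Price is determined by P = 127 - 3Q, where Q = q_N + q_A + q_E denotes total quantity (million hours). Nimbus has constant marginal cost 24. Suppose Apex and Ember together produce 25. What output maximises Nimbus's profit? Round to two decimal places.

4.67

With rivals' combined output fixed at 25, Nimbus's profit is π_N = (127 - 3·25 - 3q_N)q_N - (24q_N) = (52 - 3q_N)q_N - (24q_N).
∂π_N/∂q_N = 28 - 6q_N = 0, so q_N = 14/3.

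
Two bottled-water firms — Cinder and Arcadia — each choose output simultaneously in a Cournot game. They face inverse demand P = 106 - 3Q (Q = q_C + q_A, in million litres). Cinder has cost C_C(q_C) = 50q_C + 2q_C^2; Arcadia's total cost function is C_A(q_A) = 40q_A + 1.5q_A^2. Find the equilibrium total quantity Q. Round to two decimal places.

9.85

Cinder's profit: π_C = (106 - 3Q)q_C - (50q_C + 2q_C²). Setting ∂π_C/∂q_C = 0: 56 - 10q_C - 3(q_A) = 0.
Arcadia's first-order condition: 66 - 9q_A - 3(q_C) = 0.
So q_C = (56 - 3q_A)/10 and q_A = (66 - 3q_C)/9.
Substituting one into the other gives q_C = 34/9 and q_A = 164/27.
Total output Q = 34/9 + 164/27 = 266/27.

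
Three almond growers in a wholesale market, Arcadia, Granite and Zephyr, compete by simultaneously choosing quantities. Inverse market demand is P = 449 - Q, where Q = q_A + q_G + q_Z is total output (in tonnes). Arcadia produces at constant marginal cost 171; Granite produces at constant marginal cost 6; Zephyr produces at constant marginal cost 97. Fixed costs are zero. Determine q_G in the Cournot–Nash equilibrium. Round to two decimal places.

Arcadia's profit: π_A = (449 - Q)q_A - (171q_A). Setting ∂π_A/∂q_A = 0: 278 - 2q_A - (q_G + q_Z) = 0.
Granite's profit: π_G = (449 - Q)q_G - (6q_G). Setting ∂π_G/∂q_G = 0: 443 - 2q_G - (q_A + q_Z) = 0.
Zephyr's profit: π_Z = (449 - Q)q_Z - (97q_Z). Setting ∂π_Z/∂q_Z = 0: 352 - 2q_Z - (q_A + q_G) = 0.
Adding the 3 first-order conditions: 1073 − 4Q = 0, so Q = 1073/4.
Back-substituting: q_A = (278 − 1073/4) = 39/4, q_G = (443 − 1073/4) = 699/4, q_Z = (352 − 1073/4) = 335/4.

174.75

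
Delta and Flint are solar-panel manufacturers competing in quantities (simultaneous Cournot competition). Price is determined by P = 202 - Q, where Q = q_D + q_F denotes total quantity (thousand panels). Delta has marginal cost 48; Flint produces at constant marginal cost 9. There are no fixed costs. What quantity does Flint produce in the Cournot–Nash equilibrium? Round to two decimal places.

77.33

Delta's profit: π_D = (202 - Q)q_D - (48q_D). Setting ∂π_D/∂q_D = 0: 154 - 2q_D - (q_F) = 0.
Flint's profit: π_F = (202 - Q)q_F - (9q_F). Setting ∂π_F/∂q_F = 0: 193 - 2q_F - (q_D) = 0.
Best responses: q_D = (154 - q_F)/2, q_F = (193 - q_D)/2.
Solving the pair: q_D = 115/3, q_F = 232/3.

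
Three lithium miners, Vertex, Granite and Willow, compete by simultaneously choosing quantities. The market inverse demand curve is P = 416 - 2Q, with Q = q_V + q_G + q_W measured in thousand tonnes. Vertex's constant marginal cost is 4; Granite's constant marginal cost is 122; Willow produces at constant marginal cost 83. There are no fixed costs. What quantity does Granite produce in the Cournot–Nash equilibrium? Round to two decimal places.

Vertex's profit: π_V = (416 - 2Q)q_V - (4q_V). Setting ∂π_V/∂q_V = 0: 412 - 4q_V - 2(q_G + q_W) = 0.
Granite's profit: π_G = (416 - 2Q)q_G - (122q_G). Setting ∂π_G/∂q_G = 0: 294 - 4q_G - 2(q_V + q_W) = 0.
Willow's profit: π_W = (416 - 2Q)q_W - (83q_W). Setting ∂π_W/∂q_W = 0: 333 - 4q_W - 2(q_V + q_G) = 0.
Summing all 3 equations gives 1039 − 8Q = 0, hence Q = 1039/8.
Back-substituting: q_V = (412 − 1039/4)/2 = 609/8, q_G = (294 − 1039/4)/2 = 137/8, q_W = (333 − 1039/4)/2 = 293/8.

17.13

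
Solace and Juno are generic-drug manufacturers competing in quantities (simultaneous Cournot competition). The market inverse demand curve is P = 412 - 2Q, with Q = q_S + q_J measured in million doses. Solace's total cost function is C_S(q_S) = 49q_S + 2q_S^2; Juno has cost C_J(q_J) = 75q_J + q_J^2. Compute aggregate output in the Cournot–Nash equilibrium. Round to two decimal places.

78.95

Solace's profit: π_S = (412 - 2Q)q_S - (49q_S + 2q_S²). Setting ∂π_S/∂q_S = 0: 363 - 8q_S - 2(q_J) = 0.
Juno's first-order condition: 337 - 6q_J - 2(q_S) = 0.
Rearranging gives the reaction functions q_S = (363 - 2q_J)/8 and q_J = (337 - 2q_S)/6.
Substituting one into the other gives q_S = 376/11 and q_J = 985/22.
Total output Q = 376/11 + 985/22 = 1737/22.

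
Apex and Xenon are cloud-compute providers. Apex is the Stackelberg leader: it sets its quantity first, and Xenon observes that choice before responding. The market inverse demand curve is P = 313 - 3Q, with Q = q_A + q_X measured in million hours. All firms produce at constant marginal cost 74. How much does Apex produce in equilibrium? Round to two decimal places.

The follower Xenon best-responds to any q_A: π_X = (313 - 3Q)q_X - 74q_X.
∂π_X/∂q_X = 239 - 3q_A - 6q_X = 0 gives the reaction function q_X = (239 - 3q_A)/6.
Apex substitutes q_X(q_A) into its own profit: π_A = q_A(313 - 3q_A - (239 - 3q_A)/2) - 74q_A = (387/2 - (3/2)q_A)q_A - 74q_A.
Maximising: ∂π_A/∂q_A = 239/2 - 3q_A = 0, giving q_A = 239/6.
Then q_X = (239 - 3·(239/6))/6 = 239/12.

39.83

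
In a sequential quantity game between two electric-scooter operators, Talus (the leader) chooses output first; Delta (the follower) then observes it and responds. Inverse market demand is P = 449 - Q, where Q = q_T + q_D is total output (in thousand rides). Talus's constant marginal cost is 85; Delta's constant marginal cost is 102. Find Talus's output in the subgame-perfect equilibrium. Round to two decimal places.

The follower Delta best-responds to any q_T: π_D = (449 - Q)q_D - 102q_D.
Setting the follower's marginal profit to zero, 347 - q_T - 2q_D = 0, i.e. q_D = (347 - q_T)/2.
Talus substitutes q_D(q_T) into its own profit: π_T = q_T(449 - q_T - (347 - q_T)/2) - 85q_T = (551/2 - (1/2)q_T)q_T - 85q_T.
Leader FOC: 381/2 - q_T = 0, so q_T = 381/2.
Then q_D = (347 - 381/2)/2 = 313/4.

190.50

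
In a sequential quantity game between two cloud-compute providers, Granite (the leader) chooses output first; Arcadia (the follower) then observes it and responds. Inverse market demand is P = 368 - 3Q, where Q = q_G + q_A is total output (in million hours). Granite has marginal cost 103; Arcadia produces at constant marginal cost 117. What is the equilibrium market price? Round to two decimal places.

The follower Arcadia best-responds to any q_G: π_A = (368 - 3Q)q_A - 117q_A.
Follower FOC: 251 - 3q_G - 6q_A = 0, so q_A(q_G) = (251 - 3q_G)/6.
The leader anticipates this reaction. Substituting into P = 368 - 3Q gives P = 485/2 - (3/2)q_G, so π_G = (485/2 - (3/2)q_G)q_G - 103q_G.
The leader's first-order condition 279/2 - 3q_G = 0 yields q_G = 93/2.
Then q_A = (251 - 3·(93/2))/6 = 223/12.
Total output Q = 781/12, so price P = 368 - 3·(781/12) = 691/4.

172.75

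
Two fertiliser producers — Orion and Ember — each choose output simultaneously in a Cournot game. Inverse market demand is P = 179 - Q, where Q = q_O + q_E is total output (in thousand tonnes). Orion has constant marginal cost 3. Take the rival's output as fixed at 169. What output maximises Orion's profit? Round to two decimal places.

With the rival's output fixed at 169, Orion's profit is π_O = (179 - 169 - q_O)q_O - (3q_O) = (10 - q_O)q_O - (3q_O).
∂π_O/∂q_O = 7 - 2q_O = 0, so q_O = 7/2.

3.50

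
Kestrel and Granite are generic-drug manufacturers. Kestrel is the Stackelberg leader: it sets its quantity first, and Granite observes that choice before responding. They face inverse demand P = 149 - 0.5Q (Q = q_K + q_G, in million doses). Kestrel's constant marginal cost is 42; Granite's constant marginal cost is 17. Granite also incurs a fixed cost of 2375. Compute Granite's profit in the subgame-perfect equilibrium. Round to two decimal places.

1765.50

Solve by backward induction. Given q_K, the follower Granite maximises π_G = (149 - (1/2)q_K - (1/2)q_G)q_G - 17q_G.
∂π_G/∂q_G = 132 - (1/2)q_K - q_G = 0 gives the reaction function q_G = (132 - (1/2)q_K).
The leader anticipates this reaction. Substituting into P = 149 - 0.5Q gives P = 83 - (1/4)q_K, so π_K = (83 - (1/4)q_K)q_K - 42q_K.
Leader FOC: 41 - (1/2)q_K = 0, so q_K = 82.
Then q_G = (132 - (1/2)·82) = 91.
Price P = 149 - (1/2)·173 = 125/2.
Granite's profit: (125/2 - 17)·91 - 2375 = 1765.5000.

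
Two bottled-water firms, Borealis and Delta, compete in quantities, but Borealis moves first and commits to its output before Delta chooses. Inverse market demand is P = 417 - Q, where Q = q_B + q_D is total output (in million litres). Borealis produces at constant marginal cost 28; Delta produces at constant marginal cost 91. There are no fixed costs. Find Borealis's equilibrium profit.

The follower Delta best-responds to any q_B: π_D = (417 - Q)q_D - 91q_D.
∂π_D/∂q_D = 326 - q_B - 2q_D = 0 gives the reaction function q_D = (326 - q_B)/2.
Borealis substitutes q_D(q_B) into its own profit: π_B = q_B(417 - q_B - (326 - q_B)/2) - 28q_B = (254 - (1/2)q_B)q_B - 28q_B.
Maximising: ∂π_B/∂q_B = 226 - q_B = 0, giving q_B = 226.
Then q_D = (326 - 226)/2 = 50.
Price P = 417 - 276 = 141.
Borealis's profit: (141 - 28)·226 = 25538.

25538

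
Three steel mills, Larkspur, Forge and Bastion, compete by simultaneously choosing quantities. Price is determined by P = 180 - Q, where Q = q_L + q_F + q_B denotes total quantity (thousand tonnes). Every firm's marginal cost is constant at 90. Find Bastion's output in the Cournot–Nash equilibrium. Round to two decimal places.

22.50

Each firm earns π_i = (180 - Q)q_i - 90q_i.
Setting ∂π_i/∂q_i = 0 with rivals' quantities fixed: 90 - 2q_i - Σ_{j≠i} q_j = 0.
By symmetry each firm produces the same amount; substituting Σ_{j≠i} q_j = 2q_i yields q_i = 90/4 = 45/2.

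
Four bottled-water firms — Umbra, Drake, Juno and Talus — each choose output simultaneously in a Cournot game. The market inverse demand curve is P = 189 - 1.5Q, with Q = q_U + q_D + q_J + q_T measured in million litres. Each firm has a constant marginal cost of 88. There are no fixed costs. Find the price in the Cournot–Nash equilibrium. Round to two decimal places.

Each firm earns π_i = (189 - 1.5Q)q_i - 88q_i.
Setting ∂π_i/∂q_i = 0 with rivals' quantities fixed: 101 - 3q_i - (3/2)·Σ_{j≠i} q_j = 0.
By symmetry each firm produces the same amount; substituting Σ_{j≠i} q_j = 3q_i yields q_i = 101/(15/2) = 202/15.
Total output Q = 808/15, so price P = 189 - (3/2)·(808/15) = 541/5.

108.20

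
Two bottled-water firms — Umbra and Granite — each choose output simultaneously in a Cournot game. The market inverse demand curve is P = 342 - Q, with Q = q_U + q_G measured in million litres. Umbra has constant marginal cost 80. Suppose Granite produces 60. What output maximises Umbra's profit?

With the rival's output fixed at 60, Umbra's profit is π_U = (342 - 60 - q_U)q_U - (80q_U) = (282 - q_U)q_U - (80q_U).
∂π_U/∂q_U = 202 - 2q_U = 0, so q_U = 101.

101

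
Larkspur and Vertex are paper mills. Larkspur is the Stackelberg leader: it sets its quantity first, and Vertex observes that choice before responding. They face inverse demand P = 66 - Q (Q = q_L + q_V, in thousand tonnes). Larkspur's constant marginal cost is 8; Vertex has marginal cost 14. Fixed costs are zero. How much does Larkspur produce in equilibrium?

32

Solve by backward induction. Given q_L, the follower Vertex maximises π_V = (66 - q_L - q_V)q_V - 14q_V.
Setting the follower's marginal profit to zero, 52 - q_L - 2q_V = 0, i.e. q_V = (52 - q_L)/2.
Larkspur substitutes q_V(q_L) into its own profit: π_L = q_L(66 - q_L - (52 - q_L)/2) - 8q_L = (40 - (1/2)q_L)q_L - 8q_L.
Leader FOC: 32 - q_L = 0, so q_L = 32.
Then q_V = (52 - 32)/2 = 10.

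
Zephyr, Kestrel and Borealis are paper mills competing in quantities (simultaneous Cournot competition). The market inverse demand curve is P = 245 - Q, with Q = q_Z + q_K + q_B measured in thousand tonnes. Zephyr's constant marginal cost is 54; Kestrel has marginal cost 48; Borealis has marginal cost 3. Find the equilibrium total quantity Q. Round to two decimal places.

Zephyr's profit: π_Z = (245 - Q)q_Z - (54q_Z). Setting ∂π_Z/∂q_Z = 0: 191 - 2q_Z - (q_K + q_B) = 0.
Kestrel's profit: π_K = (245 - Q)q_K - (48q_K). Setting ∂π_K/∂q_K = 0: 197 - 2q_K - (q_Z + q_B) = 0.
Borealis's first-order condition: 242 - 2q_B - (q_Z + q_K) = 0.
Adding the 3 first-order conditions: 630 − 4Q = 0, so Q = 315/2.
Back-substituting: q_Z = (191 − 315/2) = 67/2, q_K = (197 − 315/2) = 79/2, q_B = (242 − 315/2) = 169/2.
Total output Q = 67/2 + 79/2 + 169/2 = 315/2.

157.50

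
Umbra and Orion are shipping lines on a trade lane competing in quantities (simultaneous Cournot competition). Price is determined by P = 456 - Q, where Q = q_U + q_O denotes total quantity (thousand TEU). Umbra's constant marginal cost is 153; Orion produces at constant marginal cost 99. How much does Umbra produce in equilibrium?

83

Umbra's profit: π_U = (456 - Q)q_U - (153q_U). Setting ∂π_U/∂q_U = 0: 303 - 2q_U - (q_O) = 0.
Orion's profit: π_O = (456 - Q)q_O - (99q_O). Setting ∂π_O/∂q_O = 0: 357 - 2q_O - (q_U) = 0.
So q_U = (303 - q_O)/2 and q_O = (357 - q_U)/2.
Solving the pair: q_U = 83, q_O = 137.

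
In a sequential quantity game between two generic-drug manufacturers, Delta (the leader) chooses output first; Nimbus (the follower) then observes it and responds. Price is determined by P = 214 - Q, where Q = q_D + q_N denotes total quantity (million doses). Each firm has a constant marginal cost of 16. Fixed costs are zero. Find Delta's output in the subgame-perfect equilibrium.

The follower Nimbus best-responds to any q_D: π_N = (214 - Q)q_N - 16q_N.
Follower FOC: 198 - q_D - 2q_N = 0, so q_N(q_D) = (198 - q_D)/2.
Delta substitutes q_N(q_D) into its own profit: π_D = q_D(214 - q_D - (198 - q_D)/2) - 16q_D = (115 - (1/2)q_D)q_D - 16q_D.
The leader's first-order condition 99 - q_D = 0 yields q_D = 99.
Then q_N = (198 - 99)/2 = 99/2.

99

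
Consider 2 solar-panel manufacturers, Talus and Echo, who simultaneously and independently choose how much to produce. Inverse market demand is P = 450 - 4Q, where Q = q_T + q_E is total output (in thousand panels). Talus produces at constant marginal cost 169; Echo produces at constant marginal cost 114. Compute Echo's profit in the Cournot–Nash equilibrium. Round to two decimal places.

Talus's profit: π_T = (450 - 4Q)q_T - (169q_T). Setting ∂π_T/∂q_T = 0: 281 - 8q_T - 4(q_E) = 0.
Echo's profit: π_E = (450 - 4Q)q_E - (114q_E). Setting ∂π_E/∂q_E = 0: 336 - 8q_E - 4(q_T) = 0.
Rearranging gives the reaction functions q_T = (281 - 4q_E)/8 and q_E = (336 - 4q_T)/8.
Substituting one into the other gives q_T = 113/6 and q_E = 391/12.
Price P = 450 - 4·(617/12) = 733/3.
Echo's profit: (733/3 - 114)·(391/12) = 4246.6944.

4246.69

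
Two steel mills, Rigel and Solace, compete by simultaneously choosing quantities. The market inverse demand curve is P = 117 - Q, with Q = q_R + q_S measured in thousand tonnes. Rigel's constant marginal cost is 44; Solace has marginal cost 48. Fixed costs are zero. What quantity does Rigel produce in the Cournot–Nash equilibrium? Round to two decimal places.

25.67

Rigel's profit: π_R = (117 - Q)q_R - (44q_R). Setting ∂π_R/∂q_R = 0: 73 - 2q_R - (q_S) = 0.
Solace's profit: π_S = (117 - Q)q_S - (48q_S). Setting ∂π_S/∂q_S = 0: 69 - 2q_S - (q_R) = 0.
Rearranging gives the reaction functions q_R = (73 - q_S)/2 and q_S = (69 - q_R)/2.
Substituting one into the other gives q_R = 77/3 and q_S = 65/3.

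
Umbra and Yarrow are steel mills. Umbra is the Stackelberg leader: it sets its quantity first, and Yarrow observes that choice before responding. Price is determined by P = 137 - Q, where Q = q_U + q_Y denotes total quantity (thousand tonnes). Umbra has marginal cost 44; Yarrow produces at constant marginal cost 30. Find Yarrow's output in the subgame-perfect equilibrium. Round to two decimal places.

Solve by backward induction. Given q_U, the follower Yarrow maximises π_Y = (137 - q_U - q_Y)q_Y - 30q_Y.
Setting the follower's marginal profit to zero, 107 - q_U - 2q_Y = 0, i.e. q_Y = (107 - q_U)/2.
Umbra substitutes q_Y(q_U) into its own profit: π_U = q_U(137 - q_U - (107 - q_U)/2) - 44q_U = (167/2 - (1/2)q_U)q_U - 44q_U.
Leader FOC: 79/2 - q_U = 0, so q_U = 79/2.
Then q_Y = (107 - 79/2)/2 = 135/4.

33.75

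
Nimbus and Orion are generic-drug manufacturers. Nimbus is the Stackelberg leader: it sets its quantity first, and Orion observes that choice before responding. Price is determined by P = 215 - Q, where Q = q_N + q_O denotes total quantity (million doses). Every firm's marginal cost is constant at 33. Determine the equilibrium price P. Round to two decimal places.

78.50

The follower Orion best-responds to any q_N: π_O = (215 - Q)q_O - 33q_O.
Follower FOC: 182 - q_N - 2q_O = 0, so q_O(q_N) = (182 - q_N)/2.
The leader anticipates this reaction. Substituting into P = 215 - Q gives P = 124 - (1/2)q_N, so π_N = (124 - (1/2)q_N)q_N - 33q_N.
Leader FOC: 91 - q_N = 0, so q_N = 91.
Then q_O = (182 - 91)/2 = 91/2.
Total output Q = 273/2, so price P = 215 - 273/2 = 157/2.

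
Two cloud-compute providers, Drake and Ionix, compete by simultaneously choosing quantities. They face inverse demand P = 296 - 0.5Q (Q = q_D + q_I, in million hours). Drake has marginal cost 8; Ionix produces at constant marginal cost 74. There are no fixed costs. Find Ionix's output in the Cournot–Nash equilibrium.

104

Drake's profit: π_D = (296 - 0.5Q)q_D - (8q_D). Setting ∂π_D/∂q_D = 0: 288 - q_D - (1/2)(q_I) = 0.
Ionix's profit: π_I = (296 - 0.5Q)q_I - (74q_I). Setting ∂π_I/∂q_I = 0: 222 - q_I - (1/2)(q_D) = 0.
Best responses: q_D = (288 - (1/2)q_I), q_I = (222 - (1/2)q_D).
Solving the pair: q_D = 236, q_I = 104.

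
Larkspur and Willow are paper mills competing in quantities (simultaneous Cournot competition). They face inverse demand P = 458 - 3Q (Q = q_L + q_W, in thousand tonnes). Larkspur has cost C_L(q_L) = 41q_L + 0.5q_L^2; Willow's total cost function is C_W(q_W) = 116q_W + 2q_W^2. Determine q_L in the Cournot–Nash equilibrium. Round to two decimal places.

Larkspur's profit: π_L = (458 - 3Q)q_L - (41q_L + (1/2)q_L²). Setting ∂π_L/∂q_L = 0: 417 - 7q_L - 3(q_W) = 0.
Willow's profit: π_W = (458 - 3Q)q_W - (116q_W + 2q_W²). Setting ∂π_W/∂q_W = 0: 342 - 10q_W - 3(q_L) = 0.
Best responses: q_L = (417 - 3q_W)/7, q_W = (342 - 3q_L)/10.
Solving the pair: q_L = 51.5410, q_W = 1143/61.

51.54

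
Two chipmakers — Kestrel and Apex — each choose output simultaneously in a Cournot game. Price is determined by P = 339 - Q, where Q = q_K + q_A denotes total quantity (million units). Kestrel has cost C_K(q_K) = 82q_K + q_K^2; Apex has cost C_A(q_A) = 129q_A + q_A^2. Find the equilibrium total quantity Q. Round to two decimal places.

93.40

Kestrel's profit: π_K = (339 - Q)q_K - (82q_K + q_K²). Setting ∂π_K/∂q_K = 0: 257 - 4q_K - (q_A) = 0.
Apex's profit: π_A = (339 - Q)q_A - (129q_A + q_A²). Setting ∂π_A/∂q_A = 0: 210 - 4q_A - (q_K) = 0.
Rearranging gives the reaction functions q_K = (257 - q_A)/4 and q_A = (210 - q_K)/4.
Solving the pair: q_K = 818/15, q_A = 583/15.
Total output Q = 818/15 + 583/15 = 467/5.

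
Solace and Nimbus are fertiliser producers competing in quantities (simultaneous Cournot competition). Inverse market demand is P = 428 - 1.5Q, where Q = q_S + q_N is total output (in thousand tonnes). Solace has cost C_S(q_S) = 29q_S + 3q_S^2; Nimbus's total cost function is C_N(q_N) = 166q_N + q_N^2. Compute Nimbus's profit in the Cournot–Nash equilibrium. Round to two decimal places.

4234.93

Solace's profit: π_S = (428 - 1.5Q)q_S - (29q_S + 3q_S²). Setting ∂π_S/∂q_S = 0: 399 - 9q_S - (3/2)(q_N) = 0.
Nimbus's first-order condition: 262 - 5q_N - (3/2)(q_S) = 0.
So q_S = (399 - (3/2)q_N)/9 and q_N = (262 - (3/2)q_S)/5.
Solving the pair: q_S = 712/19, q_N = 782/19.
Price P = 428 - (3/2)·(1494/19) = 310.0526.
Nimbus's profit: 310.0526·(782/19) - 166·(782/19) - (782/19)² = 4234.9307.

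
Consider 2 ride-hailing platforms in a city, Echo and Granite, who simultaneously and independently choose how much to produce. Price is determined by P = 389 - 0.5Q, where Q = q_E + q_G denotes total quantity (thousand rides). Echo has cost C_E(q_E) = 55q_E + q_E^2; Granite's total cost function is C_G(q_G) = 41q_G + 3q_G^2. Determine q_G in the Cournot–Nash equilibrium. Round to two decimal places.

42.27

Echo's profit: π_E = (389 - 0.5Q)q_E - (55q_E + q_E²). Setting ∂π_E/∂q_E = 0: 334 - 3q_E - (1/2)(q_G) = 0.
Granite's first-order condition: 348 - 7q_G - (1/2)(q_E) = 0.
So q_E = (334 - (1/2)q_G)/3 and q_G = (348 - (1/2)q_E)/7.
Solving the pair: q_E = 104.2892, q_G = 42.2651.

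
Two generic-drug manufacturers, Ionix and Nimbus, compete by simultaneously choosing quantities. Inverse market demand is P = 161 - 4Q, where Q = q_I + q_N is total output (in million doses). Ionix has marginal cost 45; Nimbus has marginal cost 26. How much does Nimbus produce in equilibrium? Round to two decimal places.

12.83

Ionix's profit: π_I = (161 - 4Q)q_I - (45q_I). Setting ∂π_I/∂q_I = 0: 116 - 8q_I - 4(q_N) = 0.
Nimbus's profit: π_N = (161 - 4Q)q_N - (26q_N). Setting ∂π_N/∂q_N = 0: 135 - 8q_N - 4(q_I) = 0.
Rearranging gives the reaction functions q_I = (116 - 4q_N)/8 and q_N = (135 - 4q_I)/8.
Solving the pair: q_I = 97/12, q_N = 77/6.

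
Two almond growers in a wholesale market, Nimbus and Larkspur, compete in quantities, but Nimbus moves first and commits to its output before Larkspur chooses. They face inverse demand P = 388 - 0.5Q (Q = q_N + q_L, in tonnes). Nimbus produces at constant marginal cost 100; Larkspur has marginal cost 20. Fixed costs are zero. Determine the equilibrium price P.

Solve by backward induction. Given q_N, the follower Larkspur maximises π_L = (388 - (1/2)q_N - (1/2)q_L)q_L - 20q_L.
Setting the follower's marginal profit to zero, 368 - (1/2)q_N - q_L = 0, i.e. q_L = (368 - (1/2)q_N).
The leader anticipates this reaction. Substituting into P = 388 - 0.5Q gives P = 204 - (1/4)q_N, so π_N = (204 - (1/4)q_N)q_N - 100q_N.
Leader FOC: 104 - (1/2)q_N = 0, so q_N = 208.
Then q_L = (368 - (1/2)·208) = 264.
Total output Q = 472, so price P = 388 - (1/2)·472 = 152.

152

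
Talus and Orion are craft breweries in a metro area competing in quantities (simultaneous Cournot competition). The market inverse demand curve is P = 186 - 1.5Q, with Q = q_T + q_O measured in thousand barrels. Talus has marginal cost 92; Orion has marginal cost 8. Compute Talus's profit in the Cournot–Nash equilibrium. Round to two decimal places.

7.41

Talus's profit: π_T = (186 - 1.5Q)q_T - (92q_T). Setting ∂π_T/∂q_T = 0: 94 - 3q_T - (3/2)(q_O) = 0.
Orion's profit: π_O = (186 - 1.5Q)q_O - (8q_O). Setting ∂π_O/∂q_O = 0: 178 - 3q_O - (3/2)(q_T) = 0.
Rearranging gives the reaction functions q_T = (94 - (3/2)q_O)/3 and q_O = (178 - (3/2)q_T)/3.
Solving the pair: q_T = 20/9, q_O = 524/9.
Price P = 186 - (3/2)·(544/9) = 286/3.
Talus's profit: (286/3 - 92)·(20/9) = 200/27.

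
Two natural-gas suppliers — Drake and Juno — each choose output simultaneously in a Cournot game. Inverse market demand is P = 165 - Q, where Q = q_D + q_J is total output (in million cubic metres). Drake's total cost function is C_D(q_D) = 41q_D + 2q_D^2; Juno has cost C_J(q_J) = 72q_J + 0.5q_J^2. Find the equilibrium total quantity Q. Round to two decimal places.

41.94

Drake's profit: π_D = (165 - Q)q_D - (41q_D + 2q_D²). Setting ∂π_D/∂q_D = 0: 124 - 6q_D - (q_J) = 0.
Juno's first-order condition: 93 - 3q_J - (q_D) = 0.
Best responses: q_D = (124 - q_J)/6, q_J = (93 - q_D)/3.
Solving the pair: q_D = 279/17, q_J = 434/17.
Total output Q = 279/17 + 434/17 = 713/17.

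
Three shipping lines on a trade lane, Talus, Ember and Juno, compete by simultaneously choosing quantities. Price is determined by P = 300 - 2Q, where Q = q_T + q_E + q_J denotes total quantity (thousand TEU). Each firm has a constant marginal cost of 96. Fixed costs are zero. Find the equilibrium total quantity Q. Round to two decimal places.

76.50

A representative firm's profit is π_i = q_i(300 - 2Q) - 96q_i.
First-order condition (treating rivals' output as given): 204 - 4q_i - 2·Σ_{j≠i} q_j = 0.
With identical firms every q_j equals q_i, so Σ_{j≠i} q_j = 2q_i and 204 = 8q_i, giving q_i = 51/2.
Total output Q = 51/2 + 51/2 + 51/2 = 153/2.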